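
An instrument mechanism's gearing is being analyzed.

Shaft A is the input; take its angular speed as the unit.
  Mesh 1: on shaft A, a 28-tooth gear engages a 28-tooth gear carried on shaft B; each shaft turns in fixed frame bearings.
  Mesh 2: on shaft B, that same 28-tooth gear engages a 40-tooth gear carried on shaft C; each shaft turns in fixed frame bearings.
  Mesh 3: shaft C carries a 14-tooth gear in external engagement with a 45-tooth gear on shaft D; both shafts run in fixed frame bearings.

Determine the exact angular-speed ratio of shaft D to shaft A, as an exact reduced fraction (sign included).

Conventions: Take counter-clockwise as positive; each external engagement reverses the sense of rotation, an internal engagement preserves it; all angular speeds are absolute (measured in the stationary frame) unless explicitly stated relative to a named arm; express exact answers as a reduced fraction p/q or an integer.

class = fixed-axis compound train [3 meshes; 3 ratios multiply, 3 sense flips]
mesh 1 [28T→28T]: running ratio 1, sense −
mesh 2 [28T→40T]: running ratio 7/10, sense +
mesh 3 [14T→45T]: running ratio 49/225, sense −
ω_out/ω_in = -49/225

-49/225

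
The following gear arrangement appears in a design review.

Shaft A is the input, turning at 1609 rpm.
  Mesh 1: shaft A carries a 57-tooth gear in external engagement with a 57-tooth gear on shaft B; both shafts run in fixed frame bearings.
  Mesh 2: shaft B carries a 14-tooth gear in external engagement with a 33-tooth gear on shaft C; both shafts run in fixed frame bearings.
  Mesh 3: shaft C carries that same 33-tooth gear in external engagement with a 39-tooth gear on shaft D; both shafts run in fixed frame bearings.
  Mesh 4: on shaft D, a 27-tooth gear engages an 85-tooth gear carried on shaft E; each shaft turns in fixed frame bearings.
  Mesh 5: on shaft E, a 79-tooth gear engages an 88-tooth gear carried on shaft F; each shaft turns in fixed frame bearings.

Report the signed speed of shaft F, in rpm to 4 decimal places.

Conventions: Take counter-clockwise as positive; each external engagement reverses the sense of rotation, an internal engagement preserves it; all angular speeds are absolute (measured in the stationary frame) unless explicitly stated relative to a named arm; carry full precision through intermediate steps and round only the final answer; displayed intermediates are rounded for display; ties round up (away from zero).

-164.7057 rpm

topology: fixed-axis compound train — 5 meshes, A→F
mesh 1 [57T→57T]: ω = 1609.0000×57/57 = 1609.0000 rpm, sense flips to −
mesh 2 [14T→33T]: ω = 1609.0000×14/33 = 682.6061 rpm, sense flips to +
mesh 3 [33T→39T]: ω = 682.6061×33/39 = 577.5897 rpm, sense flips to −
mesh 4 [27T→85T]: ω = 577.5897×27/85 = 183.4697 rpm, sense flips to +
mesh 5 [79T→88T]: ω = 183.4697×79/88 = 164.7057 rpm, sense flips to −
signed output speed = -164.7057 rpm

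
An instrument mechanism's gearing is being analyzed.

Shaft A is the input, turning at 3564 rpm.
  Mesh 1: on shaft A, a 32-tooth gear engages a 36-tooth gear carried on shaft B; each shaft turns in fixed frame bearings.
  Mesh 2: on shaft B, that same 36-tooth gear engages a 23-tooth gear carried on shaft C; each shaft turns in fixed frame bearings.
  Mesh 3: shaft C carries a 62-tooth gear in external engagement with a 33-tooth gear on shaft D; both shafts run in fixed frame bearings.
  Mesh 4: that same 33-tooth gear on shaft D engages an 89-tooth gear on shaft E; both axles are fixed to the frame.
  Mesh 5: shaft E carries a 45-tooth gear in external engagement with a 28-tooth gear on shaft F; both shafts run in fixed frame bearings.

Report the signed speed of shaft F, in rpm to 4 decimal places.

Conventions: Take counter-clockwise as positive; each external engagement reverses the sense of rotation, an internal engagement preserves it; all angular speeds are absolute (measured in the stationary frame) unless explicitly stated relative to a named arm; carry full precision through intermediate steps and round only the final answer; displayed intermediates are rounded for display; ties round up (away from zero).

-5551.5723 rpm

5-mesh fixed-axis compound train (all bearings frame-fixed)
mesh 1 [32T→36T]: ω = 3564.0000×32/36 = 3168.0000 rpm, sense flips to −
mesh 2 [36T→23T]: ω = 3168.0000×36/23 = 4958.6087 rpm, sense flips to +
mesh 3 [62T→33T]: ω = 4958.6087×62/33 = 9316.1739 rpm, sense flips to −
mesh 4 [33T→89T]: ω = 9316.1739×33/89 = 3454.3117 rpm, sense flips to +
mesh 5 [45T→28T]: ω = 3454.3117×45/28 = 5551.5723 rpm, sense flips to −
signed output speed = -5551.5723 rpm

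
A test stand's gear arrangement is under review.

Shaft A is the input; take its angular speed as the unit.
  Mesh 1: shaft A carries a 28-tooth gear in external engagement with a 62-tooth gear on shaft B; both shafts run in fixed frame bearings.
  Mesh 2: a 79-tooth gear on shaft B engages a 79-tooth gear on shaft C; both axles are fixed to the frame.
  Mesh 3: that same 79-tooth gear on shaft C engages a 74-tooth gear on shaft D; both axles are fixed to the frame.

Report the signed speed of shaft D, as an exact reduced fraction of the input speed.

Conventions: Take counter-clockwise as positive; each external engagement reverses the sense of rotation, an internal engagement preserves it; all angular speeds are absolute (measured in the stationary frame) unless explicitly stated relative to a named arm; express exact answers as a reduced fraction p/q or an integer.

3-mesh fixed-axis compound train (all bearings frame-fixed)
mesh 1 [28T→62T]: |ω|/ω_in = 1×28/62 = 14/31, sense flips to −
mesh 2 [79T→79T]: |ω|/ω_in = (14/31)×79/79 = 14/31, sense flips to +
mesh 3 [79T→74T]: |ω|/ω_in = (14/31)×79/74 = 553/1147, sense flips to −
signed output speed (× input speed) = -553/1147

-553/1147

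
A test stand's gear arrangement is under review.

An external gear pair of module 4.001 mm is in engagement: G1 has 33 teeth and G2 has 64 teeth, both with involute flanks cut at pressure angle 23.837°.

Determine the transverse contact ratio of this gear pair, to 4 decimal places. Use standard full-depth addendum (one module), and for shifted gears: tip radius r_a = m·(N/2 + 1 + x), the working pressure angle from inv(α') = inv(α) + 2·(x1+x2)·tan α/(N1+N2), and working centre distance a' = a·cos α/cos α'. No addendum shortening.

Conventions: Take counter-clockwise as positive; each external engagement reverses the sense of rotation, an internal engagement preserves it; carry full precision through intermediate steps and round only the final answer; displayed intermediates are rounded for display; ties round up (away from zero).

topology: single-mesh involute geometry — m = 4.001, 33T/64T pair
base radii: r_b1 = 60.385219, r_b2 = 117.110727
tip radii: r_a1 = 70.017500, r_a2 = 132.033000
no profile shift: α' = α, a' = a
action lengths: √(r_a1²−r_b1²) = 35.441158, √(r_a2²−r_b2²) = 60.973689
base pitch p_b = π·m·cos α = 11.497319
CR = (35.441158 + 60.973689 − 194.048500·sin 23.83700°)/11.497319 = 1.564960
contact ratio ≈ 1.5650

1.5650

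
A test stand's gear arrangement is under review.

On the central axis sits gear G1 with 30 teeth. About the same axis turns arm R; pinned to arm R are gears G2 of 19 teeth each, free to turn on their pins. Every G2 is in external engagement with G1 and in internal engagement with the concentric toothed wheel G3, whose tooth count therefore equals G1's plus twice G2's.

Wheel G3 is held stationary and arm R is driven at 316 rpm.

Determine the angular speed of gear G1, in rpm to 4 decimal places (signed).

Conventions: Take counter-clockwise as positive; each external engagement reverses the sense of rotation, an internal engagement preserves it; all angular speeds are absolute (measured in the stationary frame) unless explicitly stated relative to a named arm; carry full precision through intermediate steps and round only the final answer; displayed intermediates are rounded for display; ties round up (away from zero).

+1032.2667 rpm

planetary set (30T centre, 19T on arm, 68T internal) — Willis relation
normalise by the input: solve with ω_arm = 1, then scale by 316 rpm
ring teeth: 30 + 2·19 = 68
30(ω_sun−ω_arm) = −68(ω_ring−ω_arm),  ω_ring = 0, ω_arm = 1
ω_sun = 1 − (68/30)(0−1) = 49/15
scale: ω_sun = 49/15 × 316 rpm = +1032.2667 rpm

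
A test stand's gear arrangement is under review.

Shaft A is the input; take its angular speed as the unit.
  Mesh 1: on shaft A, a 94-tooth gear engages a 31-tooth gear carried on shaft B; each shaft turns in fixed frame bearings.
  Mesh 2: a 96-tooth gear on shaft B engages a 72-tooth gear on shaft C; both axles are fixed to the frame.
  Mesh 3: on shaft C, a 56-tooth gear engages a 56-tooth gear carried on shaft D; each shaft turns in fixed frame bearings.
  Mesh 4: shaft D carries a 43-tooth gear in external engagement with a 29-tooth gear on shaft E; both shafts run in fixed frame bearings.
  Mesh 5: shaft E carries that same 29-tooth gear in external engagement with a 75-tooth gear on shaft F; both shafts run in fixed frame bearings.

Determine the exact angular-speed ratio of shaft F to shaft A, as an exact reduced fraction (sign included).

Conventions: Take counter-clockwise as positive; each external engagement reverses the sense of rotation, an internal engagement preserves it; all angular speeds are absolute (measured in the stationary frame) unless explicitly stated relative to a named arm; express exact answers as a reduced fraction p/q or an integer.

-16168/6975

class = fixed-axis compound train [5 meshes; 5 ratios multiply, 5 sense flips]
mesh 1 [94T→31T]: running ratio 94/31, sense −
mesh 2 [96T→72T]: running ratio 376/93, sense +
mesh 3 [56T→56T]: running ratio 376/93, sense −
mesh 4 [43T→29T]: running ratio 16168/2697, sense +
mesh 5 [29T→75T]: running ratio 16168/6975, sense −
ω_out/ω_in = -16168/6975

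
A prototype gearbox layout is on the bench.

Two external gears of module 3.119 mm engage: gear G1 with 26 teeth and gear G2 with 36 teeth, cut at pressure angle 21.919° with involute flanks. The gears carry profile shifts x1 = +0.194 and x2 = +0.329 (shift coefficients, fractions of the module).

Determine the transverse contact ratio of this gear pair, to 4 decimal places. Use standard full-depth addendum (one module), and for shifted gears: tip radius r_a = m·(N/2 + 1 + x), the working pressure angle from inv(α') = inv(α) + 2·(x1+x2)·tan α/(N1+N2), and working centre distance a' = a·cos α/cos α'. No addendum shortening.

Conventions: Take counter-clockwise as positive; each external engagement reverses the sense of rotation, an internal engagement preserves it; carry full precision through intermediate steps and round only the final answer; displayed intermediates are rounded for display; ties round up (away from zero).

1.4991

recognized (one external pair, fixed centres): single-mesh tooth geometry, m = 3.119, N1 = 26, N2 = 36
base radii: r_b1 = 37.615959, r_b2 = 52.083636
tip radii: r_a1 = 44.271086, r_a2 = 60.287151
inv(α') = inv(21.919°) + 2·(+0.194+0.329)·tan α/(26+36) = 0.02661254  ⇒  α' = 24.07571°
a' = a·cos α / cos α' = 96.6890·cos 21.919°/cos 24.07571° = 98.246319
action lengths: √(r_a1²−r_b1²) = 23.344564, √(r_a2²−r_b2²) = 30.361743
base pitch p_b = π·m·cos α = 9.090309
CR = (23.344564 + 30.361743 − 98.246319·sin 24.07571°)/9.090309 = 1.499109
contact ratio ≈ 1.4991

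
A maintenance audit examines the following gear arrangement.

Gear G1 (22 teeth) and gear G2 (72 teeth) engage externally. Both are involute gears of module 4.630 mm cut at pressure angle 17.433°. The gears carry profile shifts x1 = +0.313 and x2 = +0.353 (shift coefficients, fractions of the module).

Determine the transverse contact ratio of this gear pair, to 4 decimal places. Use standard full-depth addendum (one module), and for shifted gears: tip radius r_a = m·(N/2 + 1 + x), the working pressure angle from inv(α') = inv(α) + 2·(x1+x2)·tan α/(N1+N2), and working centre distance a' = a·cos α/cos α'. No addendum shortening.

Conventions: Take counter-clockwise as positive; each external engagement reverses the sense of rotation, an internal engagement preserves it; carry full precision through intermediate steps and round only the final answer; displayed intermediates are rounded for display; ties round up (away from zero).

topology: single-mesh involute geometry — m = 4.630, 22T/72T pair
base radii: r_b1 = 48.590680, r_b2 = 159.024043
tip radii: r_a1 = 57.009190, r_a2 = 172.944390
inv(α') = inv(17.433°) + 2·(+0.313+0.353)·tan α/(22+72) = 0.01420003  ⇒  α' = 19.69019°
a' = a·cos α / cos α' = 217.6100·cos 17.433°/cos 19.69019° = 220.508223
action lengths: √(r_a1²−r_b1²) = 29.815995, √(r_a2²−r_b2²) = 67.978788
base pitch p_b = π·m·cos α = 13.877466
CR = (29.815995 + 67.978788 − 220.508223·sin 19.69019°)/13.877466 = 1.693253
contact ratio ≈ 1.6933

1.6933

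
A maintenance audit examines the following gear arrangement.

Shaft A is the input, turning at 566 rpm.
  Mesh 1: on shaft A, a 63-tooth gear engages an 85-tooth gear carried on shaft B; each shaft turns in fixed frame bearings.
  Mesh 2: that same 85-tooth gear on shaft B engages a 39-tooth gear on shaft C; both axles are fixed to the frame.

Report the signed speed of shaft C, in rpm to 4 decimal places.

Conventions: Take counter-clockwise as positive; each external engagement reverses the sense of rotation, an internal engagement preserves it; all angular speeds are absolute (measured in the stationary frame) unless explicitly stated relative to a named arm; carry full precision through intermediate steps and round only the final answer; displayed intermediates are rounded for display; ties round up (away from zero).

+914.3077 rpm

topology: fixed-axis compound train — 2 meshes, A→C
mesh 1 [63T→85T]: ω = 566.0000×63/85 = 419.5059 rpm, sense flips to −
mesh 2 [85T→39T]: ω = 419.5059×85/39 = 914.3077 rpm, sense flips to +
signed output speed = +914.3077 rpm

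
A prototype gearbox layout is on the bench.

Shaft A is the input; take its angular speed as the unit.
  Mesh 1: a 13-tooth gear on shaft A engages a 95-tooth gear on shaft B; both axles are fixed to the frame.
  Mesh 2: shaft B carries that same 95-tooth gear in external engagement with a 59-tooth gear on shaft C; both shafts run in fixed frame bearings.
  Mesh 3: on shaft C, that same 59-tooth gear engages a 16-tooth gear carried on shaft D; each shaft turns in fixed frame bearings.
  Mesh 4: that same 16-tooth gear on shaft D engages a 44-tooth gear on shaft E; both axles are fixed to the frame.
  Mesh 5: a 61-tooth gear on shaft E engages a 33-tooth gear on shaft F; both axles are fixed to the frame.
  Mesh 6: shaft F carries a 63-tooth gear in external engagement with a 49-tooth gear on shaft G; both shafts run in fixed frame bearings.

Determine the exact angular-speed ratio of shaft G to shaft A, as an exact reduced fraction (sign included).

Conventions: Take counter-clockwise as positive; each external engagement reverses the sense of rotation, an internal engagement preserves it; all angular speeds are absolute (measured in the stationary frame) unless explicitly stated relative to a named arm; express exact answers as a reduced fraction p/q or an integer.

class = fixed-axis compound train [6 meshes; 6 ratios multiply, 6 sense flips]
mesh 1 [13T→95T]: running ratio 13/95, sense −
mesh 2 [95T→59T]: running ratio 13/59, sense +
mesh 3 [59T→16T]: running ratio 13/16, sense −
mesh 4 [16T→44T]: running ratio 13/44, sense +
mesh 5 [61T→33T]: running ratio 793/1452, sense −
mesh 6 [63T→49T]: running ratio 2379/3388, sense +
ω_out/ω_in = 2379/3388

2379/3388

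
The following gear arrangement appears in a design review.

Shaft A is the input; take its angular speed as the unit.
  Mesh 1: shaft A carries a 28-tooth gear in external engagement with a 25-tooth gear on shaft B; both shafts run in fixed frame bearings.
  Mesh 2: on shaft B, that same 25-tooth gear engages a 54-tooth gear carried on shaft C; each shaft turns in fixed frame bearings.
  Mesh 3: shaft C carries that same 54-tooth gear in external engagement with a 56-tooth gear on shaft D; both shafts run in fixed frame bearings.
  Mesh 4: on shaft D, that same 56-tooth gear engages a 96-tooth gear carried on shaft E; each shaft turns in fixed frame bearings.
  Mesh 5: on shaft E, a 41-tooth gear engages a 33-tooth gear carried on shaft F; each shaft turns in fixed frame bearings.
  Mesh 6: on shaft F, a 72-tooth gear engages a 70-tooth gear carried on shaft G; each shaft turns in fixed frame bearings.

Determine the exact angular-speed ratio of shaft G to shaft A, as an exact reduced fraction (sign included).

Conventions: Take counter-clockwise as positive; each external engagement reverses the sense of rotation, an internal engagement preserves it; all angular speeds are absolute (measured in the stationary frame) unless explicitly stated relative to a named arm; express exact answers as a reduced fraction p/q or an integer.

class = fixed-axis compound train [6 meshes; 6 ratios multiply, 6 sense flips]
mesh 1 [28T→25T]: running ratio 28/25, sense −
mesh 2 [25T→54T]: running ratio 14/27, sense +
mesh 3 [54T→56T]: running ratio 1/2, sense −
mesh 4 [56T→96T]: running ratio 7/24, sense +
mesh 5 [41T→33T]: running ratio 287/792, sense −
mesh 6 [72T→70T]: running ratio 41/110, sense +
ω_out/ω_in = 41/110

41/110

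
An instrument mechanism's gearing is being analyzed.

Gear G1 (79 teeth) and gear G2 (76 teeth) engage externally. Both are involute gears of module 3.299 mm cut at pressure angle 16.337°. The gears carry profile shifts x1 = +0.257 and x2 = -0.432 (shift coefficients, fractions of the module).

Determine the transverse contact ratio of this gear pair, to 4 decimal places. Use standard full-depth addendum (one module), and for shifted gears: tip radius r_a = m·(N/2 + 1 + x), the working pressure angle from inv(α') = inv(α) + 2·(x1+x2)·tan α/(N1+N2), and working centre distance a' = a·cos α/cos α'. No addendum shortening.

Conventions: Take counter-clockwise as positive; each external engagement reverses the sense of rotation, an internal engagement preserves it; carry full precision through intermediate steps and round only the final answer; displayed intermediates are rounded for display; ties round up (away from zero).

2.1152

class = single-mesh tooth geometry [involute pair 79T × 76T, m = 3.299]
base radii: r_b1 = 125.049063, r_b2 = 120.300364
tip radii: r_a1 = 134.457343, r_a2 = 127.235832
inv(α') = inv(16.337°) + 2·(+0.257-0.432)·tan α/(79+76) = 0.00732526  ⇒  α' = 15.88241°
a' = a·cos α / cos α' = 255.6725·cos 16.337°/cos 15.88241° = 255.087291
action lengths: √(r_a1²−r_b1²) = 49.411627, √(r_a2²−r_b2²) = 41.434035
base pitch p_b = π·m·cos α = 9.945651
CR = (49.411627 + 41.434035 − 255.087291·sin 15.88241°)/9.945651 = 2.115243
contact ratio ≈ 2.1152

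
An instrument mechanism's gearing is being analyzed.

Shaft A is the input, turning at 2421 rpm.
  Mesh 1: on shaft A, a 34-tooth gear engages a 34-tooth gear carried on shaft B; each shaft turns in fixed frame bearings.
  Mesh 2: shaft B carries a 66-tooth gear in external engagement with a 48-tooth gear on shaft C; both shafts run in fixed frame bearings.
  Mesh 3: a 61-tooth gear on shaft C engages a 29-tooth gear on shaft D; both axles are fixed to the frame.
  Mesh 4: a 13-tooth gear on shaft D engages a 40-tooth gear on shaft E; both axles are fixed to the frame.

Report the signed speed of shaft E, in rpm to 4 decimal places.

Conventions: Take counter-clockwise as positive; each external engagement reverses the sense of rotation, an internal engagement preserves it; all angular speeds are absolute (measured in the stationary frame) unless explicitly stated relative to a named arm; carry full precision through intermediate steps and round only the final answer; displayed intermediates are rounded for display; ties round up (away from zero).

class = fixed-axis compound train [4 meshes; 4 ratios multiply, 4 sense flips]
mesh 1 [34T→34T]: ω = 2421.0000×34/34 = 2421.0000 rpm, sense flips to −
mesh 2 [66T→48T]: ω = 2421.0000×66/48 = 3328.8750 rpm, sense flips to +
mesh 3 [61T→29T]: ω = 3328.8750×61/29 = 7002.1164 rpm, sense flips to −
mesh 4 [13T→40T]: ω = 7002.1164×13/40 = 2275.6878 rpm, sense flips to +
signed output speed = +2275.6878 rpm

+2275.6878 rpm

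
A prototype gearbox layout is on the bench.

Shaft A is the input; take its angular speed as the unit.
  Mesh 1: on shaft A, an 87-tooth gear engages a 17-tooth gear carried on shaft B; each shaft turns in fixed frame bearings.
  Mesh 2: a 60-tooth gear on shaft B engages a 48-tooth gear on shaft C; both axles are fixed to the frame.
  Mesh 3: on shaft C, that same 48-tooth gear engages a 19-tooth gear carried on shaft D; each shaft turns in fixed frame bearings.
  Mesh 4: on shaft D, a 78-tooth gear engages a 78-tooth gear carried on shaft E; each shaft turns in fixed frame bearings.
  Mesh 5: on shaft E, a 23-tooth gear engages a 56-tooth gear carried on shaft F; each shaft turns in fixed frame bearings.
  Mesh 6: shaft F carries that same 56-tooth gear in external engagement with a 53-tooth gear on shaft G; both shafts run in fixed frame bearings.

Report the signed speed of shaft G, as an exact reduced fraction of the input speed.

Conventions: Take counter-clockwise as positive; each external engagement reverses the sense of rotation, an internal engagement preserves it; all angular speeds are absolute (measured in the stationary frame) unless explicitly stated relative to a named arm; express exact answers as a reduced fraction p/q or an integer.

6-mesh fixed-axis compound train (all bearings frame-fixed)
mesh 1 [87T→17T]: |ω|/ω_in = 1×87/17 = 87/17, sense flips to −
mesh 2 [60T→48T]: |ω|/ω_in = (87/17)×60/48 = 435/68, sense flips to +
mesh 3 [48T→19T]: |ω|/ω_in = (435/68)×48/19 = 5220/323, sense flips to −
mesh 4 [78T→78T]: |ω|/ω_in = (5220/323)×78/78 = 5220/323, sense flips to +
mesh 5 [23T→56T]: |ω|/ω_in = (5220/323)×23/56 = 30015/4522, sense flips to −
mesh 6 [56T→53T]: |ω|/ω_in = (30015/4522)×56/53 = 120060/17119, sense flips to +
signed output speed (× input speed) = 120060/17119

120060/17119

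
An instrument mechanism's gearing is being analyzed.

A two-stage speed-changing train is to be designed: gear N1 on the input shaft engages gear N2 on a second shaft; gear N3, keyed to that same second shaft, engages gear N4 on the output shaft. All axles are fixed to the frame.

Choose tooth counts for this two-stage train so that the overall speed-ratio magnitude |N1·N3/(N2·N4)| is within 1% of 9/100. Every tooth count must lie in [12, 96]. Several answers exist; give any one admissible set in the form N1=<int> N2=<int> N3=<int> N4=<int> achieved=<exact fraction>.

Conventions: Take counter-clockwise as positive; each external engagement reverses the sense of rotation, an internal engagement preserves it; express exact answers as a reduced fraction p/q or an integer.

class = fixed-axis compound train [2-stage, 9/100 wanted]
target = 9/100 in lowest terms: an exact hit needs N1·N3 = k·9 and N2·N4 = k·100 for one integer k, every count in [12, 96]; additionally prefer no 1:1 stage (N1 ≠ N2, N3 ≠ N4)
k = 1…15: no 1:1-free in-range split of k·9 and k·100 into factor pairs; take k = 16
k = 16: N1·N3 = 144 = 12·12, N2·N4 = 1600 = 20·80
achieved = 12·12/(20·80) = 9/100; |achieved − target| = 0 ≤ 9/10000 ✓

N1=12 N2=20 N3=12 N4=80 achieved=9/100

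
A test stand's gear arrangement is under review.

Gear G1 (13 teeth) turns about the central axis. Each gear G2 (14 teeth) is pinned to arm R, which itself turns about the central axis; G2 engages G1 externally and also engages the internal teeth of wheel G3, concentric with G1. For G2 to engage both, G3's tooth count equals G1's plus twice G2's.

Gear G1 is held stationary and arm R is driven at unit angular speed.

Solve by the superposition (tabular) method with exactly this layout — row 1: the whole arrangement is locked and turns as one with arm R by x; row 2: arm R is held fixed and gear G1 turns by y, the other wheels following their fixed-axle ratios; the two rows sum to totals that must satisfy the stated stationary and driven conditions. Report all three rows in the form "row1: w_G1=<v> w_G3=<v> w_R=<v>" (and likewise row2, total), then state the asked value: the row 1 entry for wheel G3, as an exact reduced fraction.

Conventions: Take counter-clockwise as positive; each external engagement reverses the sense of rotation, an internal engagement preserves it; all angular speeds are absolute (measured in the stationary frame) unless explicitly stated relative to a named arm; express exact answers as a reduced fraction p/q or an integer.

topology: planetary set — G1 13T / G2 14T / G3 41T, arm = carrier (Willis)
row 1: whole set turns with the arm by x
row 2 (arm held, sun turns y): ω_ring = −(13/41)·y, ω_arm = 0
boundary: total ω_sun = x + y = 0 and total ω_arm = x = 1  ⇒  y = -1, x = 1
row 2 ring = −(13/41)·(-1) = 13/41
totals (row 1 + row 2): sun 1 + (-1) = 0, ring 1 + 13/41 = 54/41, arm 1 + 0 = 1
asked cell (row1, ring) = 1

row1: w_G1=1 w_G3=1 w_R=1
row2: w_G1=-1 w_G3=13/41 w_R=0
total: w_G1=0 w_G3=54/41 w_R=1
asked value: 1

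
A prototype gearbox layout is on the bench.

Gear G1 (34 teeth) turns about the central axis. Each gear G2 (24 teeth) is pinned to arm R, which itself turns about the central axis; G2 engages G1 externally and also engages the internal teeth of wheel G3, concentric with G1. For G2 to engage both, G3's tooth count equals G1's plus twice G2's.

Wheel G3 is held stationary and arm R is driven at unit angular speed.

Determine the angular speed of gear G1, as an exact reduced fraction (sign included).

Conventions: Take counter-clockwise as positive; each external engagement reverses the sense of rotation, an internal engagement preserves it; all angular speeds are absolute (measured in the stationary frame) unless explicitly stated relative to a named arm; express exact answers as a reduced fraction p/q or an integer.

recognized (axles ride arm R): planetary set, 34/24/82 teeth
ring teeth: 34 + 2·24 = 82
34(ω_sun−ω_arm) = −82(ω_ring−ω_arm),  ω_ring = 0, ω_arm = 1
ω_sun = 1 − (82/34)(0−1) = 58/17
exact speed ratio = 58/17

58/17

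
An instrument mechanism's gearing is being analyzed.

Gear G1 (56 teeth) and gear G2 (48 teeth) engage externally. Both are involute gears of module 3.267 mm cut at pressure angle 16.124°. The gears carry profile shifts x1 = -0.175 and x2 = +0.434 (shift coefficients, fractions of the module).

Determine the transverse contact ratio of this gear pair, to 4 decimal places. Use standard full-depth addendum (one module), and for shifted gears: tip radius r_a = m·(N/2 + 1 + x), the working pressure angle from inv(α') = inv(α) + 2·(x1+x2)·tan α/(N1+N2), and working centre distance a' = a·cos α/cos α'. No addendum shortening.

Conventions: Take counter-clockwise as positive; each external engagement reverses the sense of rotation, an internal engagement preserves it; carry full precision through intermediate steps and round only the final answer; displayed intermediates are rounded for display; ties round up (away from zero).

1.9138

class = single-mesh tooth geometry [involute pair 56T × 48T, m = 3.267]
base radii: r_b1 = 87.877600, r_b2 = 75.323657
tip radii: r_a1 = 94.171275, r_a2 = 83.092878
inv(α') = inv(16.124°) + 2·(-0.175+0.434)·tan α/(56+48) = 0.00911200  ⇒  α' = 17.05333°
a' = a·cos α / cos α' = 169.8840·cos 16.124°/cos 17.05333° = 170.706860
action lengths: √(r_a1²−r_b1²) = 33.849024, √(r_a2²−r_b2²) = 35.082375
base pitch p_b = π·m·cos α = 9.859844
CR = (33.849024 + 35.082375 − 170.706860·sin 17.05333°)/9.859844 = 1.913785
contact ratio ≈ 1.9138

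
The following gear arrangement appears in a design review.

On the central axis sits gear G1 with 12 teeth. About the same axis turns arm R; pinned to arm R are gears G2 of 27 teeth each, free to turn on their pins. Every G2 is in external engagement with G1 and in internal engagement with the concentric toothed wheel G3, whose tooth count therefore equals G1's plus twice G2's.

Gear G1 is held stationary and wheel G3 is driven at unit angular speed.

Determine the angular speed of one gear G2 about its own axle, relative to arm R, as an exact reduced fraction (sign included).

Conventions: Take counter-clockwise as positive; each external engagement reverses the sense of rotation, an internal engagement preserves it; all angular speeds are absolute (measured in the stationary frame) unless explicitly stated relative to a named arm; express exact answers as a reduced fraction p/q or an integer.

recognized (axles ride arm R): planetary set, 12/27/66 teeth
ring teeth: 12 + 2·27 = 66
12(ω_sun−ω_arm) = −66(ω_ring−ω_arm),  ω_sun = 0, ω_ring = 1
12(0−ω_arm) = −66(1−ω_arm)  ⇒  78·ω_arm = 66  ⇒  ω_arm = 11/13
sun–planet mesh: 12·(0−11/13) = −27·(ω_p−ω_arm)  ⇒  ω_p−ω_arm = 44/117
exact speed ratio = 44/117

44/117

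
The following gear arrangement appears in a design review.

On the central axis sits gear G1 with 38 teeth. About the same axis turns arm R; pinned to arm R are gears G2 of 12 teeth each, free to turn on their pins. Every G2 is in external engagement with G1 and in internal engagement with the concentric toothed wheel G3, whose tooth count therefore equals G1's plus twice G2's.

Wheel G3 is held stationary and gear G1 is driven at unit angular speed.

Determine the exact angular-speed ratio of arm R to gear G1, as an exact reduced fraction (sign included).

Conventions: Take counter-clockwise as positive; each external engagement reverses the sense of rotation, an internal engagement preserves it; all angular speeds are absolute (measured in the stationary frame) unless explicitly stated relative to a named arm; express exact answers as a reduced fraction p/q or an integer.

class = planetary set [G3 = 38+2·12 = 62; Willis about the carrier]
ring teeth: 38 + 2·12 = 62
38(ω_sun−ω_arm) = −62(ω_ring−ω_arm),  ω_ring = 0, ω_sun = 1
38(1−ω_arm) = −62(0−ω_arm)  ⇒  100·ω_arm = 38  ⇒  ω_arm = 19/50
ω_out/ω_in = 19/50

19/50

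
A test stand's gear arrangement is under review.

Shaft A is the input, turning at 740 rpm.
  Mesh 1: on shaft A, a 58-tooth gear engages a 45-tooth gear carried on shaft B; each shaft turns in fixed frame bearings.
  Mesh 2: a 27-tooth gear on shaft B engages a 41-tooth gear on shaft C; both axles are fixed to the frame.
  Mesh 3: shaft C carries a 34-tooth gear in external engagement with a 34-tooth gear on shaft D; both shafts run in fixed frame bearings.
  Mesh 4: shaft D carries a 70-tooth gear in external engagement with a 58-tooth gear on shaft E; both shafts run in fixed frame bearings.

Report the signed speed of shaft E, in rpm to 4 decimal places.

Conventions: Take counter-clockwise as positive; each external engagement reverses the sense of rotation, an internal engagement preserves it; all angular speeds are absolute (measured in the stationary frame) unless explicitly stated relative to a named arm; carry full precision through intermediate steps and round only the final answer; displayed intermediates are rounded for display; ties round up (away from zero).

class = fixed-axis compound train [4 meshes; 4 ratios multiply, 4 sense flips]
mesh 1 [58T→45T]: ω = 740.0000×58/45 = 953.7778 rpm, sense flips to −
mesh 2 [27T→41T]: ω = 953.7778×27/41 = 628.0976 rpm, sense flips to +
mesh 3 [34T→34T]: ω = 628.0976×34/34 = 628.0976 rpm, sense flips to −
mesh 4 [70T→58T]: ω = 628.0976×70/58 = 758.0488 rpm, sense flips to +
signed output speed = +758.0488 rpm

+758.0488 rpm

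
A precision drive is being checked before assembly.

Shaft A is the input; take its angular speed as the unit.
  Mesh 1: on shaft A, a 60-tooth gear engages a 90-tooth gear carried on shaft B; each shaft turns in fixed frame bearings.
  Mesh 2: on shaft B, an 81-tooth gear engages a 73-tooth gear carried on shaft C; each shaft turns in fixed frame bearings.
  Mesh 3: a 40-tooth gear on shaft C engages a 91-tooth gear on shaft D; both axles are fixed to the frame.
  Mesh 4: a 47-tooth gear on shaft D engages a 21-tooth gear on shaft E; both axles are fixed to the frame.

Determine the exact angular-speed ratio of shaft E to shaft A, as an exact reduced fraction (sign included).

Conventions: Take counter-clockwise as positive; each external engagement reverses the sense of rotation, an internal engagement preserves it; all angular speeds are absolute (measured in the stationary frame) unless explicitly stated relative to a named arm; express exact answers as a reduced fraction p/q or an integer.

class = fixed-axis compound train [4 meshes; 4 ratios multiply, 4 sense flips]
mesh 1 [60T→90T]: running ratio 2/3, sense −
mesh 2 [81T→73T]: running ratio 54/73, sense +
mesh 3 [40T→91T]: running ratio 2160/6643, sense −
mesh 4 [47T→21T]: running ratio 33840/46501, sense +
ω_out/ω_in = 33840/46501

33840/46501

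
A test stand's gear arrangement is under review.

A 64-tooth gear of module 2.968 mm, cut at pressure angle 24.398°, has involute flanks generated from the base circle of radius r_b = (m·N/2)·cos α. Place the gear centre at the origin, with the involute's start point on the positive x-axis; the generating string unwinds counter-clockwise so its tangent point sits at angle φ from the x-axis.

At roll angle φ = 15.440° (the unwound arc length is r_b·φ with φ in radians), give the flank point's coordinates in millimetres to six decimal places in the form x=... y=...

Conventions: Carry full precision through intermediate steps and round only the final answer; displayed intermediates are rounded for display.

class = single-mesh tooth geometry [base-circle involute, m = 2.968, 64T]
pitch radius r_p = m·N/2 = 2.968·64/2 = 94.976000
base radius r_b = r_p·cos α = 94.976000·cos 24.398° = 86.494461
roll angle φ = 15.440° = 0.26947884 rad
x = r_b·(cos φ + φ·sin φ) = 89.578238
y = r_b·(sin φ − φ·cos φ) = 0.560124

x=89.578238 y=0.560124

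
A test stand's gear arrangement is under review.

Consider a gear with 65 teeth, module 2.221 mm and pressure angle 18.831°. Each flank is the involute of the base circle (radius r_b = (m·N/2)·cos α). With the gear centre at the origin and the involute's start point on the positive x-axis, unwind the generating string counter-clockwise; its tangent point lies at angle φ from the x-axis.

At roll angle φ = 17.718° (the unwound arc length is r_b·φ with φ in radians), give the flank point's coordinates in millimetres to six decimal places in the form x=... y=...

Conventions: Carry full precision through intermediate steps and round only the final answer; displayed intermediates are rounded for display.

x=71.507827 y=0.667017

recognized (one wheel, involute flank): single-mesh tooth geometry, m = 2.221, N = 65
pitch radius r_p = m·N/2 = 2.221·65/2 = 72.182500
base radius r_b = r_p·cos α = 72.182500·cos 18.831° = 68.318914
roll angle φ = 17.718° = 0.30923744 rad
x = r_b·(cos φ + φ·sin φ) = 71.507827
y = r_b·(sin φ − φ·cos φ) = 0.667017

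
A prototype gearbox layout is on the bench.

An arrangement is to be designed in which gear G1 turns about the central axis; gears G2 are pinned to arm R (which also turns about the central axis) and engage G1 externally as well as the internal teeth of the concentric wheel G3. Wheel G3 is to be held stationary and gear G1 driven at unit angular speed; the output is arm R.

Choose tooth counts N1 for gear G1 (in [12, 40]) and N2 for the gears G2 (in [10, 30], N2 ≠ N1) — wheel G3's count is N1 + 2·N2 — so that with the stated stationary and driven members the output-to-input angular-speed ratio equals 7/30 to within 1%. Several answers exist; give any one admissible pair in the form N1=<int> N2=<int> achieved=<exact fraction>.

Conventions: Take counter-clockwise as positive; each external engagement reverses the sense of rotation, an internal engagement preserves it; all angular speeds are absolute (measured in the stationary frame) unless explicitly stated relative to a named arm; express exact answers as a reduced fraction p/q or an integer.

topology: planetary set — design target 7/30, arm = carrier (Willis)
Willis with ω_ring = 0: ω_arm/ω_sun = N1/(N1+N3); set equal to 7/30  ⇒  N3/N1 = 1/(7/30) − 1 = 23/7
N3 = N1 + 2·N2  ⇒  N2/N1 = (N3/N1 − 1)/2 = (23/7 − 1)/2 = 8/7
smallest multiple with N1 ≥ 12 and N2 ≥ 10: k = 2  ⇒  N1 = 2·7 = 14, N2 = 2·8 = 16 (N1 ≤ 40, N2 ≤ 30, N2 ≠ N1 ✓), N3 = 14 + 2·16 = 46
check: N1/(N1+N3) with N1 = 14, N3 = 46 gives 7/30; |achieved − target| = 0 ≤ 7/3000 ✓

N1=14 N2=16 achieved=7/30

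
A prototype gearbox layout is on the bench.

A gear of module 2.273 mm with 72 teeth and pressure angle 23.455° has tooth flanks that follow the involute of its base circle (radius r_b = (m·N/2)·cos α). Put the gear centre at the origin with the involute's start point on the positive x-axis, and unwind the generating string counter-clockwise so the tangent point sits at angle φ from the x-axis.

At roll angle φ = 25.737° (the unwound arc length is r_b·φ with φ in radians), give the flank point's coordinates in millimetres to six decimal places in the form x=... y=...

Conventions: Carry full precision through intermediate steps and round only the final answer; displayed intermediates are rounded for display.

x=82.262382 y=2.222512

topology: single-mesh involute geometry — m = 2.273, N = 72
pitch radius r_p = m·N/2 = 2.273·72/2 = 81.828000
base radius r_b = r_p·cos α = 81.828000·cos 23.455° = 75.066795
roll angle φ = 25.737° = 0.44919539 rad
x = r_b·(cos φ + φ·sin φ) = 82.262382
y = r_b·(sin φ − φ·cos φ) = 2.222512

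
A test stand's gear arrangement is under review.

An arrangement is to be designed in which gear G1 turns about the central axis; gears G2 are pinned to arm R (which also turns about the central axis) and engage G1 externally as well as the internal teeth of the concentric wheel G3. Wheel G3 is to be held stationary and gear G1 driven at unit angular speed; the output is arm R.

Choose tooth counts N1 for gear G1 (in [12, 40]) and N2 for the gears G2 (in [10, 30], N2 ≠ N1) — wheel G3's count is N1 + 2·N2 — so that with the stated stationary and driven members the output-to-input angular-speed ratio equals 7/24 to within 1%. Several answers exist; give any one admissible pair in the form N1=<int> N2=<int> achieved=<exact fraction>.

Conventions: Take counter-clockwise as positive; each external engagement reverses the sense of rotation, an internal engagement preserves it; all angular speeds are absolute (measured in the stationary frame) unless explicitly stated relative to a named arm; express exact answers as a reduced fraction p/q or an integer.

N1=14 N2=10 achieved=7/24

class = planetary set [ratio 7/24 wanted; Willis about the carrier]
Willis with ω_ring = 0: ω_arm/ω_sun = N1/(N1+N3); set equal to 7/24  ⇒  N3/N1 = 1/(7/24) − 1 = 17/7
N3 = N1 + 2·N2  ⇒  N2/N1 = (N3/N1 − 1)/2 = (17/7 − 1)/2 = 5/7
smallest multiple with N1 ≥ 12 and N2 ≥ 10: k = 2  ⇒  N1 = 2·7 = 14, N2 = 2·5 = 10 (N1 ≤ 40, N2 ≤ 30, N2 ≠ N1 ✓), N3 = 14 + 2·10 = 34
check: N1/(N1+N3) with N1 = 14, N3 = 34 gives 7/24; |achieved − target| = 0 ≤ 7/2400 ✓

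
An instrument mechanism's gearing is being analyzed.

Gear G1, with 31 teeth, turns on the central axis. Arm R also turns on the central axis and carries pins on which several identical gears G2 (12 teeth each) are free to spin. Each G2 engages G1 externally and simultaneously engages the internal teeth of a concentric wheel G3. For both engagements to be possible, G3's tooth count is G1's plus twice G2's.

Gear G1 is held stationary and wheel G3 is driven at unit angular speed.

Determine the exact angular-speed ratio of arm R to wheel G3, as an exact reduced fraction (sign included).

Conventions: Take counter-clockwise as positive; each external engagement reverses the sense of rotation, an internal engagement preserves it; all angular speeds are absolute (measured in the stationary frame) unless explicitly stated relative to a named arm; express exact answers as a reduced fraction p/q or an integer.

55/86

recognized (axles ride arm R): planetary set, 31/12/55 teeth
ring teeth: 31 + 2·12 = 55
31(ω_sun−ω_arm) = −55(ω_ring−ω_arm),  ω_sun = 0, ω_ring = 1
31(0−ω_arm) = −55(1−ω_arm)  ⇒  86·ω_arm = 55  ⇒  ω_arm = 55/86
ω_out/ω_in = 55/86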